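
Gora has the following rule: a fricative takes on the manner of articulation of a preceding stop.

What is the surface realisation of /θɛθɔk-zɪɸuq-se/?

/z/ is a voiced alveolar fricative. The preceding trigger /k/ is a stop, so /z/ must become a stop as well.
The voiced alveolar stop is [d], so /z/ → [d].
The same rule applies at the second boundary: /s/ → [t] next to /q/.

[θɛθɔkdɪɸuqte]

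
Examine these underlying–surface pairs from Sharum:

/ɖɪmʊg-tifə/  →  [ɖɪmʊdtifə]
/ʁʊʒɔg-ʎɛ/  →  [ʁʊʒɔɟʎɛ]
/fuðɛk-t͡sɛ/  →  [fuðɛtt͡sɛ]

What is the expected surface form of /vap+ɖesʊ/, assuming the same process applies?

The data show regressive place assimilation: /g/ → [d] before /t/; /g/ → [ɟ] before /ʎ/; /k/ → [t] before /t͡s/. In each pair only place changes, matching the following consonant, while manner and voice stay constant.
The rule targets /p/ (voiceless bilabial stop), which sits before the trigger /ɖ/ (retroflex).
The voiceless retroflex stop is [ʈ], so /p/ → [ʈ].

[vaʈɖesʊ]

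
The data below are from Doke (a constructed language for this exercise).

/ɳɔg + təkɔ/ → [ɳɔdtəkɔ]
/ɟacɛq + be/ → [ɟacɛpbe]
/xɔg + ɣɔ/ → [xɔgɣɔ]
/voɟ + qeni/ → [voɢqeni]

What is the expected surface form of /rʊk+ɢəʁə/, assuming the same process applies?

The data show regressive place assimilation: /g/ → [d] before /t/; /q/ → [p] before /b/; /ɟ/ → [ɢ] before /q/. In each pair only place changes, matching the following consonant, while manner and voice stay constant.
Nothing changes in [xɔgɣɔ]: there the adjacent consonants already agree in place (/g/ and /ɣ/ are both velar), so this form is consistent with the same rule.
The rule targets /k/ (voiceless velar stop), which sits before the trigger /ɢ/ (uvular).
A voiceless uvular stop is [q], so the surface segment is [q].

[rʊqɢəʁə]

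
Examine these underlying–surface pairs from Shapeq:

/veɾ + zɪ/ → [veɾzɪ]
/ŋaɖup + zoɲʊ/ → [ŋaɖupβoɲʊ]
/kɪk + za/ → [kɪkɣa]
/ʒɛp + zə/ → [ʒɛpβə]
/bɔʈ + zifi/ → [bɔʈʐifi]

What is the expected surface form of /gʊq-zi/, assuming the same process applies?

[gʊqʁi]

The data show progressive place assimilation: /z/ → [β] after /p/; /z/ → [ɣ] after /k/; /z/ → [ʐ] after /ʈ/. In each pair only place changes, matching the preceding consonant, while manner and voice stay constant.
No alternation appears in [veɾzɪ]: there the adjacent consonants already agree in place (/z/ and /ɾ/ are both alveolar), so this form is consistent with the same rule.
/z/ is a voiced alveolar fricative. The preceding trigger /q/ is uvular, so /z/ must become uvular as well.
Changing only its place to uvular gives [ʁ] — the voiced uvular fricative.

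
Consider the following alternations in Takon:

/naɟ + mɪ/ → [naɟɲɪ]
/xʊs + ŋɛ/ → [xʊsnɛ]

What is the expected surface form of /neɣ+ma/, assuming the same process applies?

[neɣŋa]

The data show progressive place assimilation: /m/ → [ɲ] after /ɟ/; /ŋ/ → [n] after /s/. In each pair only place changes, matching the preceding consonant, while manner and voice stay constant.
The rule targets /m/ (voiced bilabial nasal), which sits after the trigger /ɣ/ (velar).
A voiced velar nasal is [ŋ], so the surface segment is [ŋ].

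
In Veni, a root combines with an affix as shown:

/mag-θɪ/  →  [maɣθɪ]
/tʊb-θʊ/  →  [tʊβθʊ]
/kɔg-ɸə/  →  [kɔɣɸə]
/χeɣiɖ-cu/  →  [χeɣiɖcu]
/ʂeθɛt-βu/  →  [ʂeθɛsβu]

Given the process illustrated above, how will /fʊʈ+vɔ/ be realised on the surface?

[fʊʂvɔ]

The data show regressive manner assimilation: /g/ → [ɣ] before /θ/; /b/ → [β] before /θ/; /g/ → [ɣ] before /ɸ/; /t/ → [s] before /β/. In each pair only manner changes, matching the following consonant, while place and voice stay constant.
No alternation appears in [χeɣiɖcu]: there the adjacent consonants already agree in manner (/ɖ/ and /c/ are both stops), so this form is consistent with the same rule.
/ʈ/ is a voiceless retroflex stop. The following trigger /v/ is a fricative, so /ʈ/ must become a fricative as well.
The voiceless retroflex fricative is [ʂ], so /ʈ/ → [ʂ].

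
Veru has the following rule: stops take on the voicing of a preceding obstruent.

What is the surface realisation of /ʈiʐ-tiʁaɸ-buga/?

[ʈiʐdiʁaɸpuga]

/t/ is a voiceless alveolar stop. The preceding trigger /ʐ/ is voiced, so /t/ must become voiced as well.
A voiced alveolar stop is [d], so the surface segment is [d].
The same rule applies at the second boundary: /b/ → [p] next to /ɸ/.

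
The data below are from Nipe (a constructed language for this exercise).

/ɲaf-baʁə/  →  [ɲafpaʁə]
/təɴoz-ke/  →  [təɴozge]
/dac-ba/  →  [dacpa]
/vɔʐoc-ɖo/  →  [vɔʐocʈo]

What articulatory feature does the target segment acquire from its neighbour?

Underlying /b/ is realised as [p] next to /f/; /f/ itself does not change.
The change voiced → voiceless matches the voicing of the preceding /f/, identifying this as voicing assimilation.
The other alternating forms pattern the same way: /k/ → [g] after /z/ (voiceless → voiced, matching voiced); /b/ → [p] after /c/ (voiced → voiceless, matching voiceless); /ɖ/ → [ʈ] after /c/ (voiced → voiceless, matching voiceless) — only voicing changes, and always toward the preceding segment.

voicing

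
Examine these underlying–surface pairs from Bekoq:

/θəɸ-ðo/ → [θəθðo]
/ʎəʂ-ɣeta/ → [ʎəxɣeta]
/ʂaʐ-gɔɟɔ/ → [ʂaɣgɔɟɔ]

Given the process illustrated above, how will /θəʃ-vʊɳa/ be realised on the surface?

[θəfvʊɳa]

The data show regressive place assimilation: /ɸ/ → [θ] before /ð/; /ʂ/ → [x] before /ɣ/; /ʐ/ → [ɣ] before /g/. In each pair only place changes, matching the following consonant, while manner and voice stay constant.
/ʃ/ is a voiceless postalveolar fricative. The following trigger /v/ is labiodental, so /ʃ/ must become labiodental as well.
Changing only its place to labiodental gives [f] — the voiceless labiodental fricative.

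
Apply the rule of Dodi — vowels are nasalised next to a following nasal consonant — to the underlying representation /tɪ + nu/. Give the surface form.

[tɪ̃nu]

The vowel /ɪ/ is adjacent to the following nasal /n/, so it acquires [+nasal] and surfaces as [ɪ̃].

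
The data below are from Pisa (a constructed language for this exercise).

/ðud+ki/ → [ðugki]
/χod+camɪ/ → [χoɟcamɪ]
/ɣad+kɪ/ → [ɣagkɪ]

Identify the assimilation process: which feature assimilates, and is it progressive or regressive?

Underlying /d/ is realised as [g] next to /k/; /k/ itself does not change.
The change alveolar → velar matches the place of the following /k/, identifying this as place assimilation.
Manner and voice are unchanged, so the assimilation is partial, not total.
Checking the remaining alternation: /d/ → [ɟ] before /c/ (alveolar → palatal, matching palatal) — only place changes, and always toward the following segment.
Since the segment that changes precedes the conditioning segment, the assimilation is regressive.

regressive place assimilation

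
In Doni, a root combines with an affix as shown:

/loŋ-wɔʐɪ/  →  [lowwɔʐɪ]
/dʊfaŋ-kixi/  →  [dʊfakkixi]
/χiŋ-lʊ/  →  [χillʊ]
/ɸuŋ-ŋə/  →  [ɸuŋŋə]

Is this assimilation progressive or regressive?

The segment that alternates is /ŋ/, which surfaces as [w] when adjacent to /w/.
The output [w] is identical to the trigger /w/ — every feature (place, manner, voicing) has been copied — so this is total assimilation.
The other forms behave the same way: /ŋ/ → [k] before /k/; /ŋ/ → [l] before /l/ — in each case the output is a copy of the following consonant.
In [ɸuŋŋə] the two consonants at the boundary are already identical (/ŋ/ + /ŋ/), so the rule applies vacuously and nothing changes.
Since the segment that changes precedes the conditioning segment, the assimilation is regressive.

regressive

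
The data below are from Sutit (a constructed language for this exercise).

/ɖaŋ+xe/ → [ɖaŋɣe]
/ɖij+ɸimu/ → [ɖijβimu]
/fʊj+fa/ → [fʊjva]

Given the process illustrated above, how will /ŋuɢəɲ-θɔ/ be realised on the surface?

The data show progressive voicing assimilation: /x/ → [ɣ] after /ŋ/; /ɸ/ → [β] after /j/; /f/ → [v] after /j/. In each pair only voicing changes, matching the preceding consonant, while place and manner stay constant.
The rule targets /θ/ (voiceless dental fricative), which sits after the trigger /ɲ/ (voiced).
Changing only its voicing to voiced gives [ð] — the voiced dental fricative.

[ŋuɢəɲðɔ]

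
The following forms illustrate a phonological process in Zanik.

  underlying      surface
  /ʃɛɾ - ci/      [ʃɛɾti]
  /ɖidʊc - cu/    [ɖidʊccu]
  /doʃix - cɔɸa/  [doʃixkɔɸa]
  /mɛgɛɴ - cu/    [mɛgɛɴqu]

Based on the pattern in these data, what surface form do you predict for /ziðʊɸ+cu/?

The data show progressive place assimilation: /c/ → [t] after /ɾ/; /c/ → [k] after /x/; /c/ → [q] after /ɴ/. In each pair only place changes, matching the preceding consonant, while manner and voice stay constant.
Nothing changes in [ɖidʊccu]: there the adjacent consonants already agree in place (/c/ and /c/ are both palatal), so this form is consistent with the same rule.
The rule targets /c/ (voiceless palatal stop), which sits after the trigger /ɸ/ (bilabial).
The voiceless bilabial stop is [p], so /c/ → [p].

[ziðʊɸpu]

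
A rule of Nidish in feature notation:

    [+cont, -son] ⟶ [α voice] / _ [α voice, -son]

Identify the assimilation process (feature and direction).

The shared variable α links the value of [voice] on the target to the same value on the neighbouring segment, so voicing is the feature that assimilates.
Since the environment is written after the underscore, the trigger follows the target; the direction is regressive.

regressive voicing assimilation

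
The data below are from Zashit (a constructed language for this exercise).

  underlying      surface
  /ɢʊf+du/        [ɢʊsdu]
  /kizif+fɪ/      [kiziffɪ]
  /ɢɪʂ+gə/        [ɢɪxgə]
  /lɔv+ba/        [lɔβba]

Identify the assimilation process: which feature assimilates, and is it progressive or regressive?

regressive place assimilation

Underlying /f/ is realised as [s] next to /d/; /d/ itself does not change.
/f/ is labiodental while /d/ is alveolar; the output [s] is alveolar, matching the trigger — so the feature that spreads is place.
Manner and voice are unchanged, so the assimilation is partial, not total.
Checking the remaining alternations: /ʂ/ → [x] before /g/ (retroflex → velar, matching velar); /v/ → [β] before /b/ (labiodental → bilabial, matching bilabial) — only place changes, and always toward the following segment.
Nothing changes in [kiziffɪ]: there the adjacent consonants already agree in place (/f/ and /f/ are both labiodental), so this form is consistent with the same rule.
Since the segment that changes precedes the conditioning segment, the assimilation is regressive.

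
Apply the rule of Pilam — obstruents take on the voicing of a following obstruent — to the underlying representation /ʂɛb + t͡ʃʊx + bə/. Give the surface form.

[ʂɛpt͡ʃʊɣbə]

The rule targets /b/ (voiced bilabial stop), which sits before the trigger /t͡ʃ/ (voiceless).
The voiceless bilabial stop is [p], so /b/ → [p].
At the second juncture, /x/ likewise becomes [ɣ] adjacent to /b/.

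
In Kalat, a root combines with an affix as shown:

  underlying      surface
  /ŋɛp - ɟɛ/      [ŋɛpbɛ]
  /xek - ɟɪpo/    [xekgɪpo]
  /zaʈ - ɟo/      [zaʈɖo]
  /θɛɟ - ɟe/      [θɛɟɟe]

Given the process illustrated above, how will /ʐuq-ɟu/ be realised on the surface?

[ʐuqɢu]

The data show progressive place assimilation: /ɟ/ → [b] after /p/; /ɟ/ → [g] after /k/; /ɟ/ → [ɖ] after /ʈ/. In each pair only place changes, matching the preceding consonant, while manner and voice stay constant.
No alternation appears in [θɛɟɟe]: there the adjacent consonants already agree in place (/ɟ/ and /ɟ/ are both palatal), so this form is consistent with the same rule.
/ɟ/ is a voiced palatal stop. The preceding trigger /q/ is uvular, so /ɟ/ must become uvular as well.
The voiced uvular stop is [ɢ], so /ɟ/ → [ɢ].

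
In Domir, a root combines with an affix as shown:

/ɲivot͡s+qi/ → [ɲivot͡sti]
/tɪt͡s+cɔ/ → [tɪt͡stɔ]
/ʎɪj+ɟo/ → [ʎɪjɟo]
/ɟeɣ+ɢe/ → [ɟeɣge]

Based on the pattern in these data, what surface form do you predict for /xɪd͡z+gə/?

The data show progressive place assimilation: /q/ → [t] after /t͡s/; /c/ → [t] after /t͡s/; /ɢ/ → [g] after /ɣ/. In each pair only place changes, matching the preceding consonant, while manner and voice stay constant.
No alternation appears in [ʎɪjɟo]: there the adjacent consonants already agree in place (/ɟ/ and /j/ are both palatal), so this form is consistent with the same rule.
/g/ is a voiced velar stop. The preceding trigger /d͡z/ is alveolar, so /g/ must become alveolar as well.
The voiced alveolar stop is [d], so /g/ → [d].

[xɪd͡zdə]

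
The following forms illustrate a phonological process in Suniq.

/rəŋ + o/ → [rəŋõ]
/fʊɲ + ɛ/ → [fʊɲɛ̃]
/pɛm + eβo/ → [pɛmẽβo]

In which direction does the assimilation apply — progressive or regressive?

The vowel /o/ surfaces as nasalised [õ] next to the preceding nasal /ŋ/ — it has acquired the [+nasal] feature of its neighbour.
Likewise in the remaining data: /ɛ/ → [ɛ̃] after /ɲ/; /e/ → [ẽ] after /m/ — each time a vowel is nasalised next to a preceding nasal.
Because the conditioning nasal is to the left of the vowel that changes, the process is progressive (perseverative).

progressive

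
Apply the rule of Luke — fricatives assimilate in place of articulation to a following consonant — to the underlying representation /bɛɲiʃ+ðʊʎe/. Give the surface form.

[bɛɲiθðʊʎe]

/ʃ/ is a voiceless postalveolar fricative. The following trigger /ð/ is dental, so /ʃ/ must become dental as well.
The voiceless dental fricative is [θ], so /ʃ/ → [θ].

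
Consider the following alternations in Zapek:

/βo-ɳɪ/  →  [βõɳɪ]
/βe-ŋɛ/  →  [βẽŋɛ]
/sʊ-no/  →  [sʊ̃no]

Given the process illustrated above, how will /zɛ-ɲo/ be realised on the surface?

[zɛ̃ɲo]

The data show regressive nasality assimilation (vowel nasalisation): /o/ → [õ] before /ɳ/; /e/ → [ẽ] before /ŋ/; /ʊ/ → [ʊ̃] before /n/ — a vowel is nasalised by an immediately following nasal consonant.
The vowel /ɛ/ is adjacent to the following nasal /ɲ/, so it acquires [+nasal] and surfaces as [ɛ̃].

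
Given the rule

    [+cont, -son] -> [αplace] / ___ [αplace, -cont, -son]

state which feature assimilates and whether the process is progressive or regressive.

The shared variable α links the value of the place features (abbreviated [place]) on the target to the same value on the neighbouring segment, so place is the feature that assimilates.
The conditioning segment sits to the right of the focus bar, meaning the trigger follows the segment that changes — regressive assimilation.

regressive place assimilation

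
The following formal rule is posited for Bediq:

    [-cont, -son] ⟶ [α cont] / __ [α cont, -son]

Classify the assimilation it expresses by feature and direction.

regressive manner assimilation

The shared variable α links the value of [cont] on the target to that of the neighbouring obstruent. [cont] distinguishes stops from fricatives — a manner-of-articulation feature — so this is manner assimilation.
The conditioning segment sits to the right of the focus bar, meaning the trigger follows the segment that changes — regressive assimilation.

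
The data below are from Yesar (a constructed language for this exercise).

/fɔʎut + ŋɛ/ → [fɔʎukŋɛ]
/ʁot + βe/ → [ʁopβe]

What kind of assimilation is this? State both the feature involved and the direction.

The segment that alternates is /t/, which surfaces as [k] when adjacent to /ŋ/.
/t/ is alveolar while /ŋ/ is velar; the output [k] is velar, matching the trigger — so the feature that spreads is place.
Manner and voice are unchanged, so the assimilation is partial, not total.
Checking the remaining alternation: /t/ → [p] before /β/ (alveolar → bilabial, matching bilabial) — only place changes, and always toward the following segment.
Since the segment that changes precedes the conditioning segment, the assimilation is regressive.

regressive place assimilation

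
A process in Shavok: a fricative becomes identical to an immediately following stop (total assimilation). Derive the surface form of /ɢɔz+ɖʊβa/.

[ɢɔɖɖʊβa]

/z/ is the segment targeted by the rule; it sits immediately before /ɖ/, so it assimilates completely and surfaces as [ɖ].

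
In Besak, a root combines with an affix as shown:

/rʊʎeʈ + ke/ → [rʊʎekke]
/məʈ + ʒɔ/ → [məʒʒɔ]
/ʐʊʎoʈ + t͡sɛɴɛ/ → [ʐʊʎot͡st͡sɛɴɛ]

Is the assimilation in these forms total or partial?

total assimilation

Underlying /ʈ/ is realised as [ʒ] next to /ʒ/; /ʒ/ itself does not change.
The output [ʒ] is identical to the trigger /ʒ/ — every feature (place, manner, voicing) has been copied — so this is total assimilation.
The remaining alternations confirm this: /ʈ/ → [k] before /k/; /ʈ/ → [t͡s] before /t͡s/ — in each case the output is a copy of the following consonant.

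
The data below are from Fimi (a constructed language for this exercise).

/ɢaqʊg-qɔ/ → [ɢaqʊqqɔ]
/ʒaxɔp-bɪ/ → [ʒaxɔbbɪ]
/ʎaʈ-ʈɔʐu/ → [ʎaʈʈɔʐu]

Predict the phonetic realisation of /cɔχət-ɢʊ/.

The data show regressive total assimilation (/g/ → [q] before /q/; /p/ → [b] before /b/): in every case the target segment becomes identical to its following neighbour, copying more than a single feature.
In [ʎaʈʈɔʐu] the two consonants at the boundary are already identical (/ʈ/ + /ʈ/), so the rule applies vacuously and nothing changes.
/t/ is the segment targeted by the rule; it sits immediately before /ɢ/, so it assimilates completely and surfaces as [ɢ].

[cɔχəɢɢʊ]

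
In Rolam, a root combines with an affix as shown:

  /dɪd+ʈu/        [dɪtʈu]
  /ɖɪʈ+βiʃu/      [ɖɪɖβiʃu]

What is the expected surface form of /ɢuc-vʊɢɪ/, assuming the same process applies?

The data show regressive voicing assimilation: /d/ → [t] before /ʈ/; /ʈ/ → [ɖ] before /β/. In each pair only voicing changes, matching the following consonant, while place and manner stay constant.
/c/ is a voiceless palatal stop. The following trigger /v/ is voiced, so /c/ must become voiced as well.
Changing only its voicing to voiced gives [ɟ] — the voiced palatal stop.

[ɢuɟvʊɢɪ]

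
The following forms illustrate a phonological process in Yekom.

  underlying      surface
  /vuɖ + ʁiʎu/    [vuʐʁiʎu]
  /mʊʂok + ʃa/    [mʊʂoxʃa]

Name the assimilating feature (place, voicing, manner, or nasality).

Underlying /ɖ/ is realised as [ʐ] next to /ʁ/; /ʁ/ itself does not change.
The change stop → fricative matches the manner of the following /ʁ/, identifying this as manner assimilation.
The same holds elsewhere in the data: /k/ → [x] before /ʃ/ (stop → fricative, matching a fricative) — only manner changes, and always toward the following segment.

manner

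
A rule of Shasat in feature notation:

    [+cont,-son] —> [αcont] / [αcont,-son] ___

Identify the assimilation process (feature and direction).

progressive manner assimilation

The rule copies [cont] (continuancy) from the environment onto the target fricatives; since [±cont] encodes the stop/fricative manner contrast, the assimilating dimension is manner.
The conditioning segment sits to the left of the focus bar, meaning the trigger precedes the segment that changes — progressive assimilation.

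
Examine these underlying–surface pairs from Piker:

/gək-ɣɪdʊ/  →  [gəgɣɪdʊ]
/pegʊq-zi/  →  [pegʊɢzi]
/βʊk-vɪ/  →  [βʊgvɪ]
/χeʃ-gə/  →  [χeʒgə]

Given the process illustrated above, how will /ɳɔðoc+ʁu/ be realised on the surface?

The data show regressive voicing assimilation: /k/ → [g] before /ɣ/; /q/ → [ɢ] before /z/; /k/ → [g] before /v/; /ʃ/ → [ʒ] before /g/. In each pair only voicing changes, matching the following consonant, while place and manner stay constant.
/c/ is a voiceless palatal stop. The following trigger /ʁ/ is voiced, so /c/ must become voiced as well.
The voiced palatal stop is [ɟ], so /c/ → [ɟ].

[ɳɔðoɟʁu]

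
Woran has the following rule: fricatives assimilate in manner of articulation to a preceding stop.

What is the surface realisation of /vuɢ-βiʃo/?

The rule targets /β/ (voiced bilabial fricative), which sits after the trigger /ɢ/ (stop).
Changing only its manner to stop gives [b] — the voiced bilabial stop.

[vuɢbiʃo]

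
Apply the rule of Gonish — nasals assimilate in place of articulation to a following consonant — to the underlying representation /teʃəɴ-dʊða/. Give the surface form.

/ɴ/ is a voiced uvular nasal. The following trigger /d/ is alveolar, so /ɴ/ must become alveolar as well.
Changing only its place to alveolar gives [n] — the voiced alveolar nasal.

[teʃəndʊða]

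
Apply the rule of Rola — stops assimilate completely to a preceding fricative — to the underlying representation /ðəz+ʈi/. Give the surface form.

/ʈ/ is the segment targeted by the rule; it sits immediately after /z/, so it assimilates completely and surfaces as [z].

[ðəzzi]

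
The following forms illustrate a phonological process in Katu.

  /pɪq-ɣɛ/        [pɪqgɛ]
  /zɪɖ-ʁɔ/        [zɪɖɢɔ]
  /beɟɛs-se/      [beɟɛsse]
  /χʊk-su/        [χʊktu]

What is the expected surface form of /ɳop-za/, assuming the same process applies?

The data show progressive manner assimilation: /ɣ/ → [g] after /q/; /ʁ/ → [ɢ] after /ɖ/; /s/ → [t] after /k/. In each pair only manner changes, matching the preceding consonant, while place and voice stay constant.
No alternation appears in [beɟɛsse]: there the adjacent consonants already agree in manner (/s/ and /s/ are both fricatives), so this form is consistent with the same rule.
/z/ is a voiced alveolar fricative. The preceding trigger /p/ is a stop, so /z/ must become a stop as well.
Changing only its manner to stop gives [d] — the voiced alveolar stop.

[ɳopda]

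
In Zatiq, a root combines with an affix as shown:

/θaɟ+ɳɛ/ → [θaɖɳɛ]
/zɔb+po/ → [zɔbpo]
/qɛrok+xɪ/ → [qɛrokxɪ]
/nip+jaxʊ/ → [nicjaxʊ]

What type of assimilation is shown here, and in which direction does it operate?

The segment that alternates is /ɟ/, which surfaces as [ɖ] when adjacent to /ɳ/.
/ɟ/ is palatal while /ɳ/ is retroflex; the output [ɖ] is retroflex, matching the trigger — so the feature that spreads is place.
Manner and voice are unchanged, so the assimilation is partial, not total.
The same holds elsewhere in the data: /p/ → [c] before /j/ (bilabial → palatal, matching palatal) — only place changes, and always toward the following segment.
Nothing changes in [zɔbpo], [qɛrokxɪ]: there the adjacent consonants already agree in place (/b/ and /p/ are both bilabial; /k/ and /x/ are both velar), so these forms are consistent with the same rule.
Since the segment that changes precedes the conditioning segment, the assimilation is regressive.

regressive place assimilation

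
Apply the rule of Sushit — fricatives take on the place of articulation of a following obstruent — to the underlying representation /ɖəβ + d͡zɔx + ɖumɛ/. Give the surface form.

/β/ is a voiced bilabial fricative. The following trigger /d͡z/ is alveolar, so /β/ must become alveolar as well.
A voiced alveolar fricative is [z], so the surface segment is [z].
At the second juncture, /x/ likewise becomes [ʂ] adjacent to /ɖ/.

[ɖəzd͡zɔʂɖumɛ]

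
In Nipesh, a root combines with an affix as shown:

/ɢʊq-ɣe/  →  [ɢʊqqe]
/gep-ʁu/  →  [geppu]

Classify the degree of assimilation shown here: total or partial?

total assimilation

Underlying /ɣ/ is realised as [q] next to /q/; /q/ itself does not change.
The output [q] is identical to the trigger /q/ — every feature (place, manner, voicing) has been copied — so this is total assimilation.
The remaining alternation confirms this: /ʁ/ → [p] after /p/ — in each case the output is a copy of the preceding consonant.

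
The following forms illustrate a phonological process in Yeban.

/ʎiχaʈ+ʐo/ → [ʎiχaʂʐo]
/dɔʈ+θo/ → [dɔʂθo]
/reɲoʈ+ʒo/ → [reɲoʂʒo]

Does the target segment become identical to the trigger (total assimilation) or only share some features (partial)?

partial assimilation

The segment that alternates is /ʈ/, which surfaces as [ʂ] when adjacent to /ʐ/.
/ʈ/ is a stop while /ʐ/ is a fricative; the output [ʂ] is a fricative, matching the trigger — so the feature that spreads is manner.
Place and voice are unchanged, so the assimilation is partial, not total.
The other alternating forms pattern the same way: /ʈ/ → [ʂ] before /θ/ (stop → fricative, matching a fricative); /ʈ/ → [ʂ] before /ʒ/ (stop → fricative, matching a fricative) — only manner changes, and always toward the following segment.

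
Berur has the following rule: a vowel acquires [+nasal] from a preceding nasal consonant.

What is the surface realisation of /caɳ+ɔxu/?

/ɔ/ sits next to the nasal /ɳ/ and is therefore nasalised to [ɔ̃].

[caɳɔ̃xu]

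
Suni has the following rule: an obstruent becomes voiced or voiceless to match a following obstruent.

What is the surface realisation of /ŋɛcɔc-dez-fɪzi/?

The rule targets /c/ (voiceless palatal stop), which sits before the trigger /d/ (voiced).
A voiced palatal stop is [ɟ], so the surface segment is [ɟ].
The same rule applies at the second boundary: /z/ → [s] next to /f/.

[ŋɛcɔɟdesfɪzi]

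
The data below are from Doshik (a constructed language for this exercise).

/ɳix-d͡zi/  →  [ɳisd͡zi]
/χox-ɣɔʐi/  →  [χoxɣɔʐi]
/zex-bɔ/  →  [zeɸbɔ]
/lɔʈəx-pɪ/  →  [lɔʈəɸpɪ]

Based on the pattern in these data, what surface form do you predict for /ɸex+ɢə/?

[ɸeχɢə]

The data show regressive place assimilation: /x/ → [s] before /d͡z/; /x/ → [ɸ] before /b/; /x/ → [ɸ] before /p/. In each pair only place changes, matching the following consonant, while manner and voice stay constant.
No alternation appears in [χoxɣɔʐi]: there the adjacent consonants already agree in place (/x/ and /ɣ/ are both velar), so this form is consistent with the same rule.
The rule targets /x/ (voiceless velar fricative), which sits before the trigger /ɢ/ (uvular).
Changing only its place to uvular gives [χ] — the voiceless uvular fricative.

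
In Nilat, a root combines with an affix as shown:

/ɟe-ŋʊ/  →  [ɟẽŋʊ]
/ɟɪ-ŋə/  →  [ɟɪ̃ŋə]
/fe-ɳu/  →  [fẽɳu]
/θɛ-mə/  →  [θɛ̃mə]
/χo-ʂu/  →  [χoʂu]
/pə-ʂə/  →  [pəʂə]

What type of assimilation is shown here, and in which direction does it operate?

regressive nasality assimilation (vowel nasalisation)

The vowel /e/ surfaces as nasalised [ẽ] next to the following nasal /ŋ/ — it has acquired the [+nasal] feature of its neighbour.
The other forms show the same pattern: /ɪ/ → [ɪ̃] before /ŋ/; /e/ → [ẽ] before /ɳ/; /ɛ/ → [ɛ̃] before /m/ — each time a vowel is nasalised next to a following nasal.
No change occurs in [χoʂu], [pəʂə] because the vowel at the boundary is adjacent to an oral consonant, not a nasal (/o/ next to /ʂ/; /ə/ next to /ʂ/).
Because the conditioning nasal is to the right of the vowel that changes, the process is regressive (anticipatory).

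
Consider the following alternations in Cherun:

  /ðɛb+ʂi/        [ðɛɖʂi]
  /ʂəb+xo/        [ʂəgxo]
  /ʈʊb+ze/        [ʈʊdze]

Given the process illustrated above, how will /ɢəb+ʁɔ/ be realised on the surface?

The data show regressive place assimilation: /b/ → [ɖ] before /ʂ/; /b/ → [g] before /x/; /b/ → [d] before /z/. In each pair only place changes, matching the following consonant, while manner and voice stay constant.
The rule targets /b/ (voiced bilabial stop), which sits before the trigger /ʁ/ (uvular).
The voiced uvular stop is [ɢ], so /b/ → [ɢ].

[ɢəɢʁɔ]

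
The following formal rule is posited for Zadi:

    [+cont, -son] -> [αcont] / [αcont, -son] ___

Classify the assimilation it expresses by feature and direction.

The shared variable α links the value of [cont] on the target to that of the neighbouring obstruent. [cont] distinguishes stops from fricatives — a manner-of-articulation feature — so this is manner assimilation.
Since the environment is written before the underscore, the trigger precedes the target; the direction is progressive.

progressive manner assimilation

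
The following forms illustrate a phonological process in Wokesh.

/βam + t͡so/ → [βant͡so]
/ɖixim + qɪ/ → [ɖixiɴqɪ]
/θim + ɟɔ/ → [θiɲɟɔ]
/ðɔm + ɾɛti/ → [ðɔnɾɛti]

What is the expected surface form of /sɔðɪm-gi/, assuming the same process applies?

[sɔðɪŋgi]

The data show regressive place assimilation: /m/ → [n] before /t͡s/; /m/ → [ɴ] before /q/; /m/ → [ɲ] before /ɟ/; /m/ → [n] before /ɾ/. In each pair only place changes, matching the following consonant, while manner and voice stay constant.
The rule targets /m/ (voiced bilabial nasal), which sits before the trigger /g/ (velar).
A voiced velar nasal is [ŋ], so the surface segment is [ŋ].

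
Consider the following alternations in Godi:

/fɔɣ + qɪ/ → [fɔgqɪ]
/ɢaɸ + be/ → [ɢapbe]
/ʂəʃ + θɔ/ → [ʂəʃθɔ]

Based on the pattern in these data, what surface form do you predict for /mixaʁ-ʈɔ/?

The data show regressive manner assimilation: /ɣ/ → [g] before /q/; /ɸ/ → [p] before /b/. In each pair only manner changes, matching the following consonant, while place and voice stay constant.
Nothing changes in [ʂəʃθɔ]: there the adjacent consonants already agree in manner (/ʃ/ and /θ/ are both fricatives), so this form is consistent with the same rule.
The rule targets /ʁ/ (voiced uvular fricative), which sits before the trigger /ʈ/ (stop).
The voiced uvular stop is [ɢ], so /ʁ/ → [ɢ].

[mixaɢʈɔ]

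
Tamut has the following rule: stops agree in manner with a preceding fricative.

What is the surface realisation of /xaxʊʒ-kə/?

[xaxʊʒxə]

The rule targets /k/ (voiceless velar stop), which sits after the trigger /ʒ/ (fricative).
A voiceless velar fricative is [x], so the surface segment is [x].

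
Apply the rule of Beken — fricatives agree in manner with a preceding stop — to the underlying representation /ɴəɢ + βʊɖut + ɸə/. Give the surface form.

[ɴəɢbʊɖutpə]

The rule targets /β/ (voiced bilabial fricative), which sits after the trigger /ɢ/ (stop).
The voiced bilabial stop is [b], so /β/ → [b].
At the second juncture, /ɸ/ likewise becomes [p] adjacent to /t/.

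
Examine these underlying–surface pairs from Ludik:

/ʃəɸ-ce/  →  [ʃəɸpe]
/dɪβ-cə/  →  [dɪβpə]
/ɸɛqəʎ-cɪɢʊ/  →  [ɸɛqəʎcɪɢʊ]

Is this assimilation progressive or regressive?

progressive

Comparing underlying and surface forms, /c/ → [p] is the alternation; the neighbouring /ɸ/ is constant.
The change palatal → bilabial matches the place of the preceding /ɸ/, identifying this as place assimilation.
Checking the remaining alternation: /c/ → [p] after /β/ (palatal → bilabial, matching bilabial) — only place changes, and always toward the preceding segment.
No alternation appears in [ɸɛqəʎcɪɢʊ]: there the adjacent consonants already agree in place (/c/ and /ʎ/ are both palatal), so this form is consistent with the same rule.
The trigger is the preceding segment, so the direction is progressive (perseverative).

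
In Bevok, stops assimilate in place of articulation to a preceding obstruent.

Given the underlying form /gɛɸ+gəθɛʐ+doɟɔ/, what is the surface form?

The rule targets /g/ (voiced velar stop), which sits after the trigger /ɸ/ (bilabial).
A voiced bilabial stop is [b], so the surface segment is [b].
At the second juncture, /d/ likewise becomes [ɖ] adjacent to /ʐ/.

[gɛɸbəθɛʐɖoɟɔ]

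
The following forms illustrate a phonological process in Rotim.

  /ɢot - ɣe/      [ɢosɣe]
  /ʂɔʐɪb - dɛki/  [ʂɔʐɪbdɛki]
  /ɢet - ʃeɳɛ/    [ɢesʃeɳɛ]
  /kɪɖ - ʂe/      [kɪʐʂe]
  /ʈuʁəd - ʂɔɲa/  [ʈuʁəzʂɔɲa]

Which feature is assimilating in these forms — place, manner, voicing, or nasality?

The segment that alternates is /t/, which surfaces as [s] when adjacent to /ɣ/.
The change stop → fricative matches the manner of the following /ɣ/, identifying this as manner assimilation.
Checking the remaining alternations: /t/ → [s] before /ʃ/ (stop → fricative, matching a fricative); /ɖ/ → [ʐ] before /ʂ/ (stop → fricative, matching a fricative); /d/ → [z] before /ʂ/ (stop → fricative, matching a fricative) — only manner changes, and always toward the following segment.
Nothing changes in [ʂɔʐɪbdɛki]: there the adjacent consonants already agree in manner (/b/ and /d/ are both stops), so this form is consistent with the same rule.

manner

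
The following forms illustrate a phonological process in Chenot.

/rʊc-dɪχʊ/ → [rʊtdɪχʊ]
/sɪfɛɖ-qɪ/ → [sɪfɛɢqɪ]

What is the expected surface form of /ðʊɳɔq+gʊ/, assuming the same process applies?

The data show regressive place assimilation: /c/ → [t] before /d/; /ɖ/ → [ɢ] before /q/. In each pair only place changes, matching the following consonant, while manner and voice stay constant.
The rule targets /q/ (voiceless uvular stop), which sits before the trigger /g/ (velar).
Changing only its place to velar gives [k] — the voiceless velar stop.

[ðʊɳɔkgʊ]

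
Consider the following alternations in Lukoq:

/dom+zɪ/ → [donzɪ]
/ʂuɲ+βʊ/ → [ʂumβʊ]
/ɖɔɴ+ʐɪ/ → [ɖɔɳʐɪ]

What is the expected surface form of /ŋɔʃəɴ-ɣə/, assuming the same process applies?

The data show regressive place assimilation: /m/ → [n] before /z/; /ɲ/ → [m] before /β/; /ɴ/ → [ɳ] before /ʐ/. In each pair only place changes, matching the following consonant, while manner and voice stay constant.
The rule targets /ɴ/ (voiced uvular nasal), which sits before the trigger /ɣ/ (velar).
Changing only its place to velar gives [ŋ] — the voiced velar nasal.

[ŋɔʃəŋɣə]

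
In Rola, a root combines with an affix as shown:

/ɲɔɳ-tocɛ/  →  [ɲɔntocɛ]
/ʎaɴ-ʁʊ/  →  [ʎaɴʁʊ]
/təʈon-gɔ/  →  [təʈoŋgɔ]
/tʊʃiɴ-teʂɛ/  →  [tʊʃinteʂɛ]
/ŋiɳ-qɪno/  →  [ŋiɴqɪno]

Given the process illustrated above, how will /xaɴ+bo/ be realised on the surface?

[xambo]

The data show regressive place assimilation: /ɳ/ → [n] before /t/; /n/ → [ŋ] before /g/; /ɴ/ → [n] before /t/; /ɳ/ → [ɴ] before /q/. In each pair only place changes, matching the following consonant, while manner and voice stay constant.
No alternation appears in [ʎaɴʁʊ]: there the adjacent consonants already agree in place (/ɴ/ and /ʁ/ are both uvular), so this form is consistent with the same rule.
/ɴ/ is a voiced uvular nasal. The following trigger /b/ is bilabial, so /ɴ/ must become bilabial as well.
Changing only its place to bilabial gives [m] — the voiced bilabial nasal.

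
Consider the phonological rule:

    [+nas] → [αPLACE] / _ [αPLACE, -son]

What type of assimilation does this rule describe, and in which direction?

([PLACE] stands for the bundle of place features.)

The shared variable α links the value of the place features (abbreviated [PLACE]) on the target to the same value on the neighbouring segment, so place is the feature that assimilates.
The conditioning segment sits to the right of the focus bar, meaning the trigger follows the segment that changes — regressive assimilation.

regressive place assimilation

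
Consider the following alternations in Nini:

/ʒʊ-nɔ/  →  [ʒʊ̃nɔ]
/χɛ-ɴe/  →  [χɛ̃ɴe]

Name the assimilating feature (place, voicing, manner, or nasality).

nasality

The vowel /ʊ/ surfaces as nasalised [ʊ̃] next to the following nasal /n/ — it has acquired the [+nasal] feature of its neighbour.
The other form shows the same pattern: /ɛ/ → [ɛ̃] before /ɴ/ — each time a vowel is nasalised next to a following nasal.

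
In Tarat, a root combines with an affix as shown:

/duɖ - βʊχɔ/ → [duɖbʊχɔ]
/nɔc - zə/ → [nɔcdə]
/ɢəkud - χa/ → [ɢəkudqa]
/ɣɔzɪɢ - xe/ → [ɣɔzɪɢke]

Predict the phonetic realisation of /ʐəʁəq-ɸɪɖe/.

[ʐəʁəqpɪɖe]

The data show progressive manner assimilation: /β/ → [b] after /ɖ/; /z/ → [d] after /c/; /χ/ → [q] after /d/; /x/ → [k] after /ɢ/. In each pair only manner changes, matching the preceding consonant, while place and voice stay constant.
The rule targets /ɸ/ (voiceless bilabial fricative), which sits after the trigger /q/ (stop).
A voiceless bilabial stop is [p], so the surface segment is [p].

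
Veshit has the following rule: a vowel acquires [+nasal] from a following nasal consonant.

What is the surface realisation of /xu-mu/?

The vowel /u/ is adjacent to the following nasal /m/, so it acquires [+nasal] and surfaces as [ũ].

[xũmu]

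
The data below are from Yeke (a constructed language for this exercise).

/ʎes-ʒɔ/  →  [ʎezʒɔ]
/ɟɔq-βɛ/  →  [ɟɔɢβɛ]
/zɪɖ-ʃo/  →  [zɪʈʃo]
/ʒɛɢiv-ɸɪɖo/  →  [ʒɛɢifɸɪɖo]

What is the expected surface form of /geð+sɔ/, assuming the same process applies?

[geθsɔ]

The data show regressive voicing assimilation: /s/ → [z] before /ʒ/; /q/ → [ɢ] before /β/; /ɖ/ → [ʈ] before /ʃ/; /v/ → [f] before /ɸ/. In each pair only voicing changes, matching the following consonant, while place and manner stay constant.
The rule targets /ð/ (voiced dental fricative), which sits before the trigger /s/ (voiceless).
A voiceless dental fricative is [θ], so the surface segment is [θ].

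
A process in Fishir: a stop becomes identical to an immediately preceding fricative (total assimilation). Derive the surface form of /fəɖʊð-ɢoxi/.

[fəɖʊððoxi]

/ɢ/ is the segment targeted by the rule; it sits immediately after /ð/, so it assimilates completely and surfaces as [ð].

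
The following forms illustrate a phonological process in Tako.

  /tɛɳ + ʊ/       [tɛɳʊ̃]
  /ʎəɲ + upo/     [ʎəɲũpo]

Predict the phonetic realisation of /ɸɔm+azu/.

[ɸɔmãzu]

The data show progressive nasality assimilation (vowel nasalisation): /ʊ/ → [ʊ̃] after /ɳ/; /u/ → [ũ] after /ɲ/ — a vowel is nasalised by an immediately preceding nasal consonant.
/a/ sits next to the nasal /m/ and is therefore nasalised to [ã].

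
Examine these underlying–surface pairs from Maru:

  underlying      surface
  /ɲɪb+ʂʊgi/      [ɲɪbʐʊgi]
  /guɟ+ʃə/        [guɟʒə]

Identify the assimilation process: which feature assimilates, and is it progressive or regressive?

progressive voicing assimilation

The segment that alternates is /ʂ/, which surfaces as [ʐ] when adjacent to /b/.
/ʂ/ is voiceless while /b/ is voiced; the output [ʐ] is voiced, matching the trigger — so the feature that spreads is voicing.
Place and manner are unchanged, so the assimilation is partial, not total.
The other alternating form patterns the same way: /ʃ/ → [ʒ] after /ɟ/ (voiceless → voiced, matching voiced) — only voicing changes, and always toward the preceding segment.
Since the segment that changes follows the conditioning segment, the assimilation is progressive.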